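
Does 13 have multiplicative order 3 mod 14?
Powers of 13 mod 14: 13^1≡13, 13^2≡1. Already 13^2≡1, so the order is 2 < 3. No, the actual order is 2.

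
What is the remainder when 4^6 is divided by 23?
By repeated squaring mod 23: 4^{1}≡4, 4^{2}≡16, 4^{4}≡3. Then 4^{6} = 4^{4+2} ≡ 3 × 16 ≡ 2 mod 23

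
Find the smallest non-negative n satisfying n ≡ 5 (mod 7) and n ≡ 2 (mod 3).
M = 7 × 3 = 21. M₁ = 3, y₁ ≡ 5 (mod 7). M₂ = 7, y₂ ≡ 1 (mod 3). n = 5×3×5 + 2×7×1 ≡ 5 (mod 21)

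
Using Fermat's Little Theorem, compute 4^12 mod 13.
By Fermat's Little Theorem, 4^{12} ≡ 1 (mod 13) since 13 is prime and gcd(4, 13) = 1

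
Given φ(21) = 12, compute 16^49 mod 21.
By Euler: 16^{12} ≡ 1 (mod 21) since gcd(16, 21) = 1. 49 = 4×12 + 1. So 16^{49} ≡ 16^{1} ≡ 16 (mod 21)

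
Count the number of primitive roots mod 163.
A prime p has φ(p-1) primitive roots; here φ(162) = 54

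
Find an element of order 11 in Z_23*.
2 has order 11 mod 23 since 2^{11} ≡ 1 mod 23 and no smaller power works.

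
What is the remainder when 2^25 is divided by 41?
By repeated squaring mod 41: 2^{1}≡2, 2^{2}≡4, 2^{4}≡16, 2^{8}≡10, 2^{16}≡18. Then 2^{25} = 2^{16+8+1} ≡ 18 × 10 × 2 ≡ 32 mod 41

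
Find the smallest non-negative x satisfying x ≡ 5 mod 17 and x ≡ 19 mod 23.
M = 17 × 23 = 391. M₁ = 23, y₁ ≡ 3 mod 17. M₂ = 17, y₂ ≡ 19 mod 23. x = 5×23×3 + 19×17×19 ≡ 226 mod 391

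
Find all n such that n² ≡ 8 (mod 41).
The square roots of 8 mod 41 are 34 and 7. Verify: 34² = 1156 ≡ 8 (mod 41)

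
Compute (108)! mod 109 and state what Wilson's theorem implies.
(108)! mod 109 = 108. Since this equals -1 mod 109, Wilson confirms 109 is prime.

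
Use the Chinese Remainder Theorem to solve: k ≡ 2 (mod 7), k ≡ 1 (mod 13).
M = 7 × 13 = 91. M₁ = 13, y₁ ≡ 6 (mod 7). M₂ = 7, y₂ ≡ 2 (mod 13). k = 2×13×6 + 1×7×2 ≡ 79 (mod 91)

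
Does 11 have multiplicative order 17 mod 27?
Powers of 11 mod 27: 11^1≡11, 11^2≡13, 11^3≡8, 11^4≡7, 11^5≡23, 11^6≡10, 11^7≡2, 11^8≡22, 11^9≡26, 11^10≡16, 11^11≡14, 11^12≡19, 11^13≡20, 11^14≡4, 11^15≡17, 11^16≡25, 11^17≡5, 11^18≡1. 11^17≡5≢1, so ord ≠ 17. No, the actual order is 18.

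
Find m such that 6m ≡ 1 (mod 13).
Since 13 is prime, by Fermat 6^(-1) ≡ 6^{11} ≡ 11 (mod 13). Verify: 6 × 11 = 66 ≡ 1 (mod 13)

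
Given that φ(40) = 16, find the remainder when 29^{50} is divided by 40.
By Euler: 29^{16} ≡ 1 mod 40 since gcd(29, 40) = 1. 50 = 3×16 + 2. So 29^{50} ≡ 29^{2} ≡ 1 mod 40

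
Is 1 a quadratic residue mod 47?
By Euler's criterion: 1^{23} ≡ 1 mod 47. Since this equals 1, 1 is a QR.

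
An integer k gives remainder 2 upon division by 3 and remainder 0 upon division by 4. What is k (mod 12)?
M = 3 × 4 = 12. M₁ = 4, y₁ ≡ 1 (mod 3). M₂ = 3, y₂ ≡ 3 (mod 4). k = 2×4×1 + 0×3×3 ≡ 8 (mod 12)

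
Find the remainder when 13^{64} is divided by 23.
By Fermat: 13^{22} ≡ 1 (mod 23). 64 = 2×22 + 20. So 13^{64} ≡ 13^{20} ≡ 3 (mod 23)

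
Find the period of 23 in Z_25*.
Powers of 23 mod 25: 23^1≡23, 23^2≡4, 23^3≡17, 23^4≡16, 23^5≡18, 23^6≡14, 23^7≡22, 23^8≡6, 23^9≡13, 23^10≡24, 23^11≡2, 23^12≡21, 23^13≡8, 23^14≡9, 23^15≡7, 23^16≡11, 23^17≡3, 23^18≡19, 23^19≡12, 23^20≡1. ord_25(23) = 20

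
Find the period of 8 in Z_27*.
Powers of 8 mod 27: 8^1≡8, 8^2≡10, 8^3≡26, 8^4≡19, 8^5≡17, 8^6≡1. So the order of 8 is 6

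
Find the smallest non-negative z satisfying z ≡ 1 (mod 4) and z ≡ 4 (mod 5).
M = 4 × 5 = 20. M₁ = 5, y₁ ≡ 1 (mod 4). M₂ = 4, y₂ ≡ 4 (mod 5). z = 1×5×1 + 4×4×4 ≡ 9 (mod 20)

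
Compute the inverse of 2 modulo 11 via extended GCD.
Extended GCD: 2(-5) + 11(1) = 1. So 2^(-1) ≡ -5 ≡ 6 (mod 11). Verify: 2 × 6 = 12 ≡ 1 (mod 11)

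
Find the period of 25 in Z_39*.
Powers of 25 mod 39: 25^1≡25, 25^2≡1. So the order of 25 is 2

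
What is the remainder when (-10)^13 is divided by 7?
Using Fermat: (-10)^{6} ≡ 1 mod 7. 13 ≡ 1 mod 6. So (-10)^{13} ≡ (-10)^{1} ≡ 4 mod 7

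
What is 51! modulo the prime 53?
(52)! = (51)! × (52) ≡ -1 mod 53. So (51)! ≡ -1 × (52)^(-1) ≡ (-1)×(-1) = 1 mod 53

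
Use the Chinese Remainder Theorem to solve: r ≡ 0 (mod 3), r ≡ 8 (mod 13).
M = 3 × 13 = 39. M₁ = 13, y₁ ≡ 1 (mod 3). M₂ = 3, y₂ ≡ 9 (mod 13). r = 0×13×1 + 8×3×9 ≡ 21 (mod 39)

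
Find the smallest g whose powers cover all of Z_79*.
g = 3. For each prime q|78: 3^{39}≡78, 3^{26}≡23, 3^{6}≡18, none ≡ 1, so ord_79(3) = 78 and 3 is a primitive root.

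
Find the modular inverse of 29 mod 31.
Since 31 is prime, by Fermat 29^(-1) ≡ 29^{29} ≡ 15 mod 31. Verify: 29 × 15 = 435 ≡ 1 mod 31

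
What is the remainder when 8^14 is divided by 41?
By repeated squaring (mod 41): 8^{1}≡8, 8^{2}≡23, 8^{4}≡37, 8^{8}≡16. Then 8^{14} = 8^{8+4+2} ≡ 16 × 37 × 23 ≡ 4 (mod 41)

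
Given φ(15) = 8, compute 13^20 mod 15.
By Euler: 13^{8} ≡ 1 mod 15 since gcd(13, 15) = 1. 20 = 2×8 + 4. So 13^{20} ≡ 13^{4} ≡ 1 mod 15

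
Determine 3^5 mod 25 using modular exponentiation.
By repeated squaring mod 25: 3^{1}≡3, 3^{2}≡9, 3^{4}≡6. Then 3^{5} = 3^{4+1} ≡ 6 × 3 ≡ 18 mod 25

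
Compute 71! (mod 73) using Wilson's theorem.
(72)! = (71)! × (72) ≡ -1 (mod 73). So (71)! ≡ -1 × (72)^(-1) ≡ (-1)×(-1) = 1 (mod 73)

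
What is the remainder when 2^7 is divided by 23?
By repeated squaring mod 23: 2^{1}≡2, 2^{2}≡4, 2^{4}≡16. Then 2^{7} = 2^{4+2+1} ≡ 16 × 4 × 2 ≡ 13 mod 23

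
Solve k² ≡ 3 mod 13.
The square roots of 3 mod 13 are 9 and 4. Verify: 9² = 81 ≡ 3 mod 13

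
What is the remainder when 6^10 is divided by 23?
By repeated squaring mod 23: 6^{1}≡6, 6^{2}≡13, 6^{4}≡8, 6^{8}≡18. Then 6^{10} = 6^{8+2} ≡ 18 × 13 ≡ 4 mod 23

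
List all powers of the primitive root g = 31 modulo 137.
31^1, 31^2, ..., 31^{136} mod 137: [31, 2, 62, 4, 124, 8, 111, 16, 85, 32, 33, 64, 66, 128, 132, 119, 127, 101, 117, 65, 97, 130, 57, 123, 114, 109, 91, 81, 45, 25, 90, 50, 43, 100, 86, 63, 35, 126, 70, 115, 3, 93, 6, 49, 12, 98, 24, 59, 48, 118, 96, 99, 55, 61, 110, 122, 83, 107, 29, 77, 58, 17, 116, 34, 95, 68, 53, 136, 106, 135, 75, 133, 13, 129, 26, 121, 52, 105, 104, 73, 71, 9, 5, 18, 10, 36, 20, 72, 40, 7, 80, 14, 23, 28, 46, 56, 92, 112, 47, 87, 94, 37, 51, 74, 102, 11, 67, 22, 134, 44, 131, 88, 125, 39, 113, 78, 89, 19, 41, 38, 82, 76, 27, 15, 54, 30, 108, 60, 79, 120, 21, 103, 42, 69, 84, 1]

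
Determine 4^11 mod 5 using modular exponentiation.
Using Fermat: 4^{4} ≡ 1 mod 5. 11 ≡ 3 mod 4. So 4^{11} ≡ 4^{3} ≡ 4 mod 5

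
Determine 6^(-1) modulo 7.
Since 7 is prime, by Fermat 6^(-1) ≡ 6^{5} ≡ 6 (mod 7). Verify: 6 × 6 = 36 ≡ 1 (mod 7)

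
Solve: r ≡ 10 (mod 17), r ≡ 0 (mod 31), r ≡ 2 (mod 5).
M = 17 × 31 × 5 = 2635. M₁ = 155, y₁ ≡ 9 (mod 17). M₂ = 85, y₂ ≡ 27 (mod 31). M₃ = 527, y₃ ≡ 3 (mod 5). r = 10×155×9 + 0×85×27 + 2×527×3 ≡ 1302 (mod 2635)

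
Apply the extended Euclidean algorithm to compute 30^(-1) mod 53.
Extended GCD: 30(23) + 53(-13) = 1. So 30^(-1) ≡ 23 (mod 53). Verify: 30 × 23 = 690 ≡ 1 (mod 53)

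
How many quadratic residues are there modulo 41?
The squaring map on Z_41* is 2-to-1, so there are (40)/2 = 20 QRs.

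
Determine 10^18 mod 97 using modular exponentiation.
By repeated squaring (mod 97): 10^{1}≡10, 10^{2}≡3, 10^{4}≡9, 10^{8}≡81, 10^{16}≡62. Then 10^{18} = 10^{16+2} ≡ 62 × 3 ≡ 89 (mod 97)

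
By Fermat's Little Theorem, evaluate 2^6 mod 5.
By Fermat: 2^{4} ≡ 1 mod 5. So 2^{6} = 2^{4} · 2^{2} ≡ 2^{2} ≡ 4 mod 5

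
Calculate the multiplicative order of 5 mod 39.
Powers of 5 mod 39: 5^1≡5, 5^2≡25, 5^3≡8, 5^4≡1. Order = 4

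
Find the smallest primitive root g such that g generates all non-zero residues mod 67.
g = 2. For each prime q|66: 2^{33}≡66, 2^{22}≡37, 2^{6}≡64, none ≡ 1, so ord_67(2) = 66 and 2 is a primitive root.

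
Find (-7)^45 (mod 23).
Using Fermat: (-7)^{22} ≡ 1 (mod 23). 45 ≡ 1 (mod 22). So (-7)^{45} ≡ (-7)^{1} ≡ 16 (mod 23)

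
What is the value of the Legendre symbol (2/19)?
(2/19) = 2^{9} mod 19 = -1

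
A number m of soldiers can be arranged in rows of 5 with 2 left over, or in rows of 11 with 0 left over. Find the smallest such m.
M = 5 × 11 = 55. M₁ = 11, y₁ ≡ 1 mod 5. M₂ = 5, y₂ ≡ 9 mod 11. m = 2×11×1 + 0×5×9 ≡ 22 mod 55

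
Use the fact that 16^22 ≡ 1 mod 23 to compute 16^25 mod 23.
By Fermat: 16^{22} ≡ 1 mod 23. So 16^{25} = 16^{22} · 16^{3} ≡ 16^{3} ≡ 2 mod 23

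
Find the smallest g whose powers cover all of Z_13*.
g = 2. Powers: [2, 4, 8, 3, 6, 12, 11, 9, 5, 10, ...] generates all 12 non-zero residues.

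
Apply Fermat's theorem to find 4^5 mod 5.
By Fermat: 4^{4} ≡ 1 mod 5. So 4^{5} = 4^{4} · 4^{1} ≡ 4^{1} ≡ 4 mod 5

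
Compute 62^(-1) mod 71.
Since 71 is prime, by Fermat 62^(-1) ≡ 62^{69} ≡ 63 mod 71. Verify: 62 × 63 = 3906 ≡ 1 mod 71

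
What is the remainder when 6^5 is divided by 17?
By repeated squaring (mod 17): 6^{1}≡6, 6^{2}≡2, 6^{4}≡4. Then 6^{5} = 6^{4+1} ≡ 4 × 6 ≡ 7 (mod 17)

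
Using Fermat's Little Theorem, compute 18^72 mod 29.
By Fermat: 18^{28} ≡ 1 (mod 29). 72 = 2×28 + 16. So 18^{72} ≡ 18^{16} ≡ 24 (mod 29)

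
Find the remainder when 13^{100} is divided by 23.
By Fermat: 13^{22} ≡ 1 mod 23. 100 = 4×22 + 12. So 13^{100} ≡ 13^{12} ≡ 13 mod 23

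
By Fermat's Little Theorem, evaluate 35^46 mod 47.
By Fermat's Little Theorem, 35^{46} ≡ 1 (mod 47) since 47 is prime and gcd(35, 47) = 1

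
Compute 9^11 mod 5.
Using Fermat: 9^{4} ≡ 1 (mod 5). 11 ≡ 3 (mod 4). So 9^{11} ≡ 9^{3} ≡ 4 (mod 5)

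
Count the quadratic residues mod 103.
For prime 103, there are (p-1)/2 = (103-1)/2 = 51 quadratic residues (excluding 0).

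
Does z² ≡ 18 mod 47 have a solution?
By Euler's criterion: 18^{23} ≡ 1 mod 47. Since this equals 1, 18 is a QR.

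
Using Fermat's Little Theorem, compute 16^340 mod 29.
By Fermat: 16^{28} ≡ 1 mod 29. 340 ≡ 4 mod 28. So 16^{340} ≡ 16^{4} ≡ 25 mod 29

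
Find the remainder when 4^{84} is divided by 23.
By Fermat: 4^{22} ≡ 1 mod 23. 84 = 3×22 + 18. So 4^{84} ≡ 4^{18} ≡ 8 mod 23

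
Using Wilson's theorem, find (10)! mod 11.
By Wilson's theorem, (10)! ≡ -1 ≡ 10 (mod 11)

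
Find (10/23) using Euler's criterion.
(10/23) = 10^{11} mod 23 = -1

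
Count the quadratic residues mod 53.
Exactly half the non-zero residues mod a prime are QRs: (53-1)/2 = 26.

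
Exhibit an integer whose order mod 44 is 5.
5 has order 5 mod 44 since 5^{5} ≡ 1 (mod 44) and no smaller power works.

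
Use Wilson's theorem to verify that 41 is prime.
(40)! mod 41 = 40. Since this equals -1 (mod 41), Wilson confirms 41 is prime.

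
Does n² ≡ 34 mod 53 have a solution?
By Euler's criterion: 34^{26} ≡ 52 mod 53. Since this equals -1 (≡ 52), 34 is not a QR.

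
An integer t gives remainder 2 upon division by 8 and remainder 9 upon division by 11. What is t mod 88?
M = 8 × 11 = 88. M₁ = 11, y₁ ≡ 3 mod 8. M₂ = 8, y₂ ≡ 7 mod 11. t = 2×11×3 + 9×8×7 ≡ 42 mod 88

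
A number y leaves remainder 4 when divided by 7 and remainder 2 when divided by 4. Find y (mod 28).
M = 7 × 4 = 28. M₁ = 4, y₁ ≡ 2 (mod 7). M₂ = 7, y₂ ≡ 3 (mod 4). y = 4×4×2 + 2×7×3 ≡ 18 (mod 28)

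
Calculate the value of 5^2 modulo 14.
5^{2} = 25 ≡ 11 (mod 14)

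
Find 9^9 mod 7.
Using Fermat: 9^{6} ≡ 1 mod 7. 9 ≡ 3 mod 6. So 9^{9} ≡ 9^{3} ≡ 1 mod 7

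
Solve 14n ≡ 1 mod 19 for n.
Since 19 is prime, by Fermat 14^(-1) ≡ 14^{17} ≡ 15 mod 19. Verify: 14 × 15 = 210 ≡ 1 mod 19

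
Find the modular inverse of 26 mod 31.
Since 31 is prime, by Fermat 26^(-1) ≡ 26^{29} ≡ 6 mod 31. Verify: 26 × 6 = 156 ≡ 1 mod 31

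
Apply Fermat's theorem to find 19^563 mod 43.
By Fermat: 19^{42} ≡ 1 mod 43. 563 ≡ 17 mod 42. So 19^{563} ≡ 19^{17} ≡ 18 mod 43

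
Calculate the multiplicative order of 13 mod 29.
Powers of 13 mod 29: 13^1≡13, 13^2≡24, 13^3≡22, 13^4≡25, 13^5≡6, 13^6≡20, 13^7≡28, 13^8≡16, 13^9≡5, 13^10≡7, 13^11≡4, 13^12≡23, 13^13≡9, 13^14≡1. Order = 14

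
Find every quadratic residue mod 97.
Squares in Z_97*: {1, 2, 3, 4, 6, 8, 9, 11, 12, 16, 18, 22, 24, 25, 27, 31, 32, 33, 35, 36, 43, 44, 47, 48, 49, 50, 53, 54, 61, 62, 64, 65, 66, 70, 72, 73, 75, 79, 81, 85, 86, 88, 89, 91, 93, 94, 95, 96}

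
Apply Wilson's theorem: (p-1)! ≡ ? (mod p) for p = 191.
By Wilson's theorem, (190)! ≡ -1 ≡ 190 mod 191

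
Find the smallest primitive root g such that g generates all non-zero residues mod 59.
g = 2. For each prime q|58: 2^{29}≡58, 2^{2}≡4, none ≡ 1, so ord_59(2) = 58 and 2 is a primitive root.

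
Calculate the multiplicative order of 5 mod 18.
Powers of 5 mod 18: 5^1≡5, 5^2≡7, 5^3≡17, 5^4≡13, 5^5≡11, 5^6≡1. ord_18(5) = 6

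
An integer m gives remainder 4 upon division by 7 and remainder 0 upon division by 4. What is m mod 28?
M = 7 × 4 = 28. M₁ = 4, y₁ ≡ 2 mod 7. M₂ = 7, y₂ ≡ 3 mod 4. m = 4×4×2 + 0×7×3 ≡ 4 mod 28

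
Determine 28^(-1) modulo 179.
Since 179 is prime, by Fermat 28^(-1) ≡ 28^{177} ≡ 32 mod 179. Verify: 28 × 32 = 896 ≡ 1 mod 179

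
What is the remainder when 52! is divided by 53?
By Wilson's theorem, (52)! ≡ -1 ≡ 52 (mod 53)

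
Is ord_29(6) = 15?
Powers of 6 mod 29: 6^1≡6, 6^2≡7, 6^3≡13, 6^4≡20, 6^5≡4, 6^6≡24, 6^7≡28, 6^8≡23, 6^9≡22, 6^10≡16, 6^11≡9, 6^12≡25, 6^13≡5, 6^14≡1. Already 6^14≡1, so the order is 14 < 15. No, the actual order is 14.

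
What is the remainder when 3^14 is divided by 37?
By repeated squaring mod 37: 3^{1}≡3, 3^{2}≡9, 3^{4}≡7, 3^{8}≡12. Then 3^{14} = 3^{8+4+2} ≡ 12 × 7 × 9 ≡ 16 mod 37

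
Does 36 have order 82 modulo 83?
36^{41} ≡ 1 (mod 83) and 41 < 82, so ord_83(36) = 41 ≠ 82 and 36 is not a primitive root.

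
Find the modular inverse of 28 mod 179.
Since 179 is prime, by Fermat 28^(-1) ≡ 28^{177} ≡ 32 (mod 179). Verify: 28 × 32 = 896 ≡ 1 (mod 179)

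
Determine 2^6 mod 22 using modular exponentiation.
By repeated squaring (mod 22): 2^{1}≡2, 2^{2}≡4, 2^{4}≡16. Then 2^{6} = 2^{4+2} ≡ 16 × 4 ≡ 20 (mod 22)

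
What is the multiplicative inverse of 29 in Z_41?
Since 41 is prime, by Fermat 29^(-1) ≡ 29^{39} ≡ 17 mod 41. Verify: 29 × 17 = 493 ≡ 1 mod 41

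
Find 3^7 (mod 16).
By repeated squaring (mod 16): 3^{1}≡3, 3^{2}≡9, 3^{4}≡1. Then 3^{7} = 3^{4+2+1} ≡ 1 × 9 × 3 ≡ 11 (mod 16)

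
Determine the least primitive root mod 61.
g = 2. For each prime q|60: 2^{30}≡60, 2^{20}≡47, 2^{12}≡9, none ≡ 1, so ord_61(2) = 60 and 2 is a primitive root.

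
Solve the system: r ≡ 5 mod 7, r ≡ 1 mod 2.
M = 7 × 2 = 14. M₁ = 2, y₁ ≡ 4 mod 7. M₂ = 7, y₂ ≡ 1 mod 2. r = 5×2×4 + 1×7×1 ≡ 5 mod 14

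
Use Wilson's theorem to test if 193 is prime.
(192)! mod 193 = 192. Since 192 ≡ -1 (mod 193), 193 is prime.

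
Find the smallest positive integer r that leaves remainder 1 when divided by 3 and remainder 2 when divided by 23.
M = 3 × 23 = 69. M₁ = 23, y₁ ≡ 2 mod 3. M₂ = 3, y₂ ≡ 8 mod 23. r = 1×23×2 + 2×3×8 ≡ 25 mod 69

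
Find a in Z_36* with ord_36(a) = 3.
13 has order 3 mod 36 since 13^{3} ≡ 1 mod 36 and no smaller power works.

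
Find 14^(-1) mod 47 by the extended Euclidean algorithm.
Extended GCD: 14(-10) + 47(3) = 1. So 14^(-1) ≡ -10 ≡ 37 mod 47. Verify: 14 × 37 = 518 ≡ 1 mod 47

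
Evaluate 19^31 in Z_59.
By repeated squaring mod 59: 19^{1}≡19, 19^{2}≡7, 19^{4}≡49, 19^{8}≡41, 19^{16}≡29. Then 19^{31} = 19^{16+8+4+2+1} ≡ 29 × 41 × 49 × 7 × 19 ≡ 7 mod 59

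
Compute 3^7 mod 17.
By repeated squaring (mod 17): 3^{1}≡3, 3^{2}≡9, 3^{4}≡13. Then 3^{7} = 3^{4+2+1} ≡ 13 × 9 × 3 ≡ 11 (mod 17)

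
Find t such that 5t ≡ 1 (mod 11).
Since 11 is prime, by Fermat 5^(-1) ≡ 5^{9} ≡ 9 (mod 11). Verify: 5 × 9 = 45 ≡ 1 (mod 11)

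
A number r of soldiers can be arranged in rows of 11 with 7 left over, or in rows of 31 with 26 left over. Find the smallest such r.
M = 11 × 31 = 341. M₁ = 31, y₁ ≡ 5 mod 11. M₂ = 11, y₂ ≡ 17 mod 31. r = 7×31×5 + 26×11×17 ≡ 150 mod 341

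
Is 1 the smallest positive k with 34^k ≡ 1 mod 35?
Powers of 34 mod 35: 34^1≡34, 34^2≡1. 34^1≡34≢1, so ord ≠ 1. No, the actual order is 2.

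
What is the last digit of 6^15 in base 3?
By repeated squaring mod 3: 6^{1}≡0, 6^{2}≡0, 6^{4}≡0, 6^{8}≡0. Then 6^{15} = 6^{8+4+2+1} ≡ 0 × 0 × 0 × 0 ≡ 0 mod 3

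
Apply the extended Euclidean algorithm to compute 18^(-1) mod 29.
Extended GCD: 18(-8) + 29(5) = 1. So 18^(-1) ≡ -8 ≡ 21 mod 29. Verify: 18 × 21 = 378 ≡ 1 mod 29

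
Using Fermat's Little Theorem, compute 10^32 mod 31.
By Fermat: 10^{30} ≡ 1 (mod 31). So 10^{32} = 10^{30} · 10^{2} ≡ 10^{2} ≡ 7 (mod 31)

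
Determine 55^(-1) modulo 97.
Since 97 is prime, by Fermat 55^(-1) ≡ 55^{95} ≡ 30 (mod 97). Verify: 55 × 30 = 1650 ≡ 1 (mod 97)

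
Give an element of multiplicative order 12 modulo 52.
11 has order 12 mod 52 since 11^{12} ≡ 1 mod 52 and no smaller power works.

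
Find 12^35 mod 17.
Using Fermat: 12^{16} ≡ 1 mod 17. 35 ≡ 3 mod 16. So 12^{35} ≡ 12^{3} ≡ 11 mod 17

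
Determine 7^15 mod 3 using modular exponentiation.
Using Fermat: 7^{2} ≡ 1 mod 3. 15 ≡ 1 mod 2. So 7^{15} ≡ 7^{1} ≡ 1 mod 3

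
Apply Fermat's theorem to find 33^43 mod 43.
By Fermat: 33^{42} ≡ 1 mod 43. So 33^{43} = 33^{42} · 33^{1} ≡ 33^{1} ≡ 33 mod 43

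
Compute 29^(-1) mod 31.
Since 31 is prime, by Fermat 29^(-1) ≡ 29^{29} ≡ 15 mod 31. Verify: 29 × 15 = 435 ≡ 1 mod 31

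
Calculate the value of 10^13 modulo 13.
Using Fermat: 10^{12} ≡ 1 (mod 13). 13 ≡ 1 (mod 12). So 10^{13} ≡ 10^{1} ≡ 10 (mod 13)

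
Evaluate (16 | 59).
(16/59) = 16^{29} mod 59 = 1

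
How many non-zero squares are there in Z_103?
For prime 103, there are (p-1)/2 = (103-1)/2 = 51 quadratic residues (excluding 0).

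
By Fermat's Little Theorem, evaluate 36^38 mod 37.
By Fermat: 36^{36} ≡ 1 mod 37. So 36^{38} = 36^{36} · 36^{2} ≡ 36^{2} ≡ 1 mod 37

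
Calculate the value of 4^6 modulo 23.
By repeated squaring mod 23: 4^{1}≡4, 4^{2}≡16, 4^{4}≡3. Then 4^{6} = 4^{4+2} ≡ 3 × 16 ≡ 2 mod 23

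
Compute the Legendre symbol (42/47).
(42/47) = 42^{23} mod 47 = 1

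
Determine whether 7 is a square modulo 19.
By Euler's criterion: 7^{9} ≡ 1 (mod 19). Since this equals 1, 7 is a QR.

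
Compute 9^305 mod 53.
Using Fermat: 9^{52} ≡ 1 mod 53. 305 ≡ 45 mod 52. So 9^{305} ≡ 9^{45} ≡ 43 mod 53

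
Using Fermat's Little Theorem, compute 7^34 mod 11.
By Fermat: 7^{10} ≡ 1 (mod 11). 34 = 3×10 + 4. So 7^{34} ≡ 7^{4} ≡ 3 (mod 11)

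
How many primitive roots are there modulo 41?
A prime p has φ(p-1) primitive roots; here φ(40) = 16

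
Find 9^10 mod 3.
By repeated squaring mod 3: 9^{1}≡0, 9^{2}≡0, 9^{4}≡0, 9^{8}≡0. Then 9^{10} = 9^{8+2} ≡ 0 × 0 ≡ 0 mod 3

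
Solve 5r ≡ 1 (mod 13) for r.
Since 13 is prime, by Fermat 5^(-1) ≡ 5^{11} ≡ 8 (mod 13). Verify: 5 × 8 = 40 ≡ 1 (mod 13)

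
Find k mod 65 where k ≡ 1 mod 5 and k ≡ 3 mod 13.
M = 5 × 13 = 65. M₁ = 13, y₁ ≡ 2 mod 5. M₂ = 5, y₂ ≡ 8 mod 13. k = 1×13×2 + 3×5×8 ≡ 16 mod 65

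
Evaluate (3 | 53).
(3/53) = 3^{26} mod 53 = -1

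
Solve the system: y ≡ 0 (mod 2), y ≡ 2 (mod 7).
M = 2 × 7 = 14. M₁ = 7, y₁ ≡ 1 (mod 2). M₂ = 2, y₂ ≡ 4 (mod 7). y = 0×7×1 + 2×2×4 ≡ 2 (mod 14)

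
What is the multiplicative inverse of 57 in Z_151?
Since 151 is prime, by Fermat 57^(-1) ≡ 57^{149} ≡ 53 mod 151. Verify: 57 × 53 = 3021 ≡ 1 mod 151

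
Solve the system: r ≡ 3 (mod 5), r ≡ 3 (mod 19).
M = 5 × 19 = 95. M₁ = 19, y₁ ≡ 4 (mod 5). M₂ = 5, y₂ ≡ 4 (mod 19). r = 3×19×4 + 3×5×4 ≡ 3 (mod 95)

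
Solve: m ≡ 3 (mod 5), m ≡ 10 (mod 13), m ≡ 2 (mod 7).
M = 5 × 13 × 7 = 455. M₁ = 91, y₁ ≡ 1 (mod 5). M₂ = 35, y₂ ≡ 3 (mod 13). M₃ = 65, y₃ ≡ 4 (mod 7). m = 3×91×1 + 10×35×3 + 2×65×4 ≡ 23 (mod 455)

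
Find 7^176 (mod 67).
Using Fermat: 7^{66} ≡ 1 (mod 67). 176 ≡ 44 (mod 66). So 7^{176} ≡ 7^{44} ≡ 37 (mod 67)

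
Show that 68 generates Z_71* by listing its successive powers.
68^1, 68^2, ..., 68^{70} mod 71: [68, 9, 44, 10, 41, 19, 14, 29, 55, 48, 69, 6, 53, 54, 51, 60, 33, 43, 13, 32, 46, 4, 59, 36, 34, 40, 22, 5, 56, 45, 7, 50, 63, 24, 70, 3, 62, 27, 61, 30, 52, 57, 42, 16, 23, 2, 65, 18, 17, 20, 11, 38, 28, 58, 39, 25, 67, 12, 35, 37, 31, 49, 66, 15, 26, 64, 21, 8, 47, 1]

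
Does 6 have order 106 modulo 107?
ord_107(6) divides 106. For each prime q|106: 6^{53}≡106, 6^{2}≡36, none ≡ 1. So 6 has order 106 and is a primitive root mod 107.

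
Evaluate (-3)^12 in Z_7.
Using Fermat: (-3)^{6} ≡ 1 (mod 7). 12 ≡ 0 (mod 6). So (-3)^{12} ≡ (-3)^{0} ≡ 1 (mod 7)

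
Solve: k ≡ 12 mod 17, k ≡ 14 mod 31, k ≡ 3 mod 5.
M = 17 × 31 × 5 = 2635. M₁ = 155, y₁ ≡ 9 mod 17. M₂ = 85, y₂ ≡ 27 mod 31. M₃ = 527, y₃ ≡ 3 mod 5. k = 12×155×9 + 14×85×27 + 3×527×3 ≡ 913 mod 2635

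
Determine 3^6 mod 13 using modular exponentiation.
By repeated squaring mod 13: 3^{1}≡3, 3^{2}≡9, 3^{4}≡3. Then 3^{6} = 3^{4+2} ≡ 3 × 9 ≡ 1 mod 13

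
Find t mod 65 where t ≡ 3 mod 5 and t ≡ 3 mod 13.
M = 5 × 13 = 65. M₁ = 13, y₁ ≡ 2 mod 5. M₂ = 5, y₂ ≡ 8 mod 13. t = 3×13×2 + 3×5×8 ≡ 3 mod 65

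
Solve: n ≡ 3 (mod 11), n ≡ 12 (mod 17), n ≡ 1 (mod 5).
M = 11 × 17 × 5 = 935. M₁ = 85, y₁ ≡ 7 (mod 11). M₂ = 55, y₂ ≡ 13 (mod 17). M₃ = 187, y₃ ≡ 3 (mod 5). n = 3×85×7 + 12×55×13 + 1×187×3 ≡ 641 (mod 935)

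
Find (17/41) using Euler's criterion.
(17/41) = 17^{20} mod 41 = -1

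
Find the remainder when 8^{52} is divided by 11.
By Fermat: 8^{10} ≡ 1 (mod 11). 52 = 5×10 + 2. So 8^{52} ≡ 8^{2} ≡ 9 (mod 11)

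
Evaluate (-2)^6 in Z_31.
By repeated squaring (mod 31): (-2)^{1}≡29, (-2)^{2}≡4, (-2)^{4}≡16. Then (-2)^{6} = (-2)^{4+2} ≡ 16 × 4 ≡ 2 (mod 31)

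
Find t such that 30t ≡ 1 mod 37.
Since 37 is prime, by Fermat 30^(-1) ≡ 30^{35} ≡ 21 mod 37. Verify: 30 × 21 = 630 ≡ 1 mod 37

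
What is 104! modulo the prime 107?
(106)! = (104)! × (105) × (106) ≡ -1 (mod 107). So (104)! ≡ -1 × [(106)(105)]^(-1) ≡ 53 (mod 107)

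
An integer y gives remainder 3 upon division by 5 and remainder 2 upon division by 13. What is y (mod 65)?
M = 5 × 13 = 65. M₁ = 13, y₁ ≡ 2 (mod 5). M₂ = 5, y₂ ≡ 8 (mod 13). y = 3×13×2 + 2×5×8 ≡ 28 (mod 65)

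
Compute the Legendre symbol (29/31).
(29/31) = 29^{15} mod 31 = -1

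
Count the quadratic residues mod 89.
The squaring map on Z_89* is 2-to-1, so there are (88)/2 = 44 QRs.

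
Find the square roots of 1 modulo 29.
The square roots of 1 mod 29 are 1 and 28. Verify: 1² = 1 ≡ 1 mod 29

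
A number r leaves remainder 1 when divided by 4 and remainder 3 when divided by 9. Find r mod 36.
M = 4 × 9 = 36. M₁ = 9, y₁ ≡ 1 mod 4. M₂ = 4, y₂ ≡ 7 mod 9. r = 1×9×1 + 3×4×7 ≡ 21 mod 36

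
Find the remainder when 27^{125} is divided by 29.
By Fermat: 27^{28} ≡ 1 (mod 29). 125 = 4×28 + 13. So 27^{125} ≡ 27^{13} ≡ 15 (mod 29)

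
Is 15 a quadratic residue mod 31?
By Euler's criterion: 15^{15} ≡ 30 (mod 31). Since this equals -1 (≡ 30), 15 is not a QR.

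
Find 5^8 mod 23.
By repeated squaring mod 23: 5^{1}≡5, 5^{2}≡2, 5^{4}≡4, 5^{8}≡16. So 5^{8} ≡ 16 mod 23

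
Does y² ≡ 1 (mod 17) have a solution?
By Euler's criterion: 1^{8} ≡ 1 (mod 17). Since this equals 1, 1 is a QR.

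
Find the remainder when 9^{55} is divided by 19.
By Fermat: 9^{18} ≡ 1 (mod 19). 55 = 3×18 + 1. So 9^{55} ≡ 9^{1} ≡ 9 (mod 19)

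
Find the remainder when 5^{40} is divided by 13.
By Fermat: 5^{12} ≡ 1 (mod 13). 40 = 3×12 + 4. So 5^{40} ≡ 5^{4} ≡ 1 (mod 13)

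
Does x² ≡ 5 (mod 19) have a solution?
By Euler's criterion: 5^{9} ≡ 1 (mod 19). Since this equals 1, 5 is a QR.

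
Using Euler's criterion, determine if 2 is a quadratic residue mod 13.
By Euler's criterion: 2^{6} ≡ 12 mod 13. Since this equals -1 (≡ 12), 2 is not a QR.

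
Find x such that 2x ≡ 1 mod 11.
Since 11 is prime, by Fermat 2^(-1) ≡ 2^{9} ≡ 6 mod 11. Verify: 2 × 6 = 12 ≡ 1 mod 11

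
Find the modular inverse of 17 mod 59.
Since 59 is prime, by Fermat 17^(-1) ≡ 17^{57} ≡ 7 mod 59. Verify: 17 × 7 = 119 ≡ 1 mod 59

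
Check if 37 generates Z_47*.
37^{23} ≡ 1 mod 47 and 23 < 46, so ord_47(37) = 23 ≠ 46 and 37 is not a primitive root.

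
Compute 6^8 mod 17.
By repeated squaring mod 17: 6^{1}≡6, 6^{2}≡2, 6^{4}≡4, 6^{8}≡16. So 6^{8} ≡ 16 mod 17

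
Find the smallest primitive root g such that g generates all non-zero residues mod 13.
g = 2. Powers: [2, 4, 8, 3, 6, 12, 11, ...] generates all 12 non-zero residues.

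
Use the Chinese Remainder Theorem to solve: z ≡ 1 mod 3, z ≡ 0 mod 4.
M = 3 × 4 = 12. M₁ = 4, y₁ ≡ 1 mod 3. M₂ = 3, y₂ ≡ 3 mod 4. z = 1×4×1 + 0×3×3 ≡ 4 mod 12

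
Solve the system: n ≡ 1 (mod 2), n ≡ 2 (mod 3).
M = 2 × 3 = 6. M₁ = 3, y₁ ≡ 1 (mod 2). M₂ = 2, y₂ ≡ 2 (mod 3). n = 1×3×1 + 2×2×2 ≡ 5 (mod 6)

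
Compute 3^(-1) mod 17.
Since 17 is prime, by Fermat 3^(-1) ≡ 3^{15} ≡ 6 mod 17. Verify: 3 × 6 = 18 ≡ 1 mod 17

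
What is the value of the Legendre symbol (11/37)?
(11/37) = 11^{18} mod 37 = 1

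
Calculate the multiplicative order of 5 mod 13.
Powers of 5 mod 13: 5^1≡5, 5^2≡12, 5^3≡8, 5^4≡1. Order = 4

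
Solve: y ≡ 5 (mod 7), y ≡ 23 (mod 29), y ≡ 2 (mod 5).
M = 7 × 29 × 5 = 1015. M₁ = 145, y₁ ≡ 3 (mod 7). M₂ = 35, y₂ ≡ 5 (mod 29). M₃ = 203, y₃ ≡ 2 (mod 5). y = 5×145×3 + 23×35×5 + 2×203×2 ≡ 922 (mod 1015)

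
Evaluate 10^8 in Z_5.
By repeated squaring (mod 5): 10^{1}≡0, 10^{2}≡0, 10^{4}≡0, 10^{8}≡0. So 10^{8} ≡ 0 (mod 5)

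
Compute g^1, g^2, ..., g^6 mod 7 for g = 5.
5^1, 5^2, ..., 5^{6} mod 7: [5, 4, 6, 2, 3, 1]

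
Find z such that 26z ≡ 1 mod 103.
Since 103 is prime, by Fermat 26^(-1) ≡ 26^{101} ≡ 4 mod 103. Verify: 26 × 4 = 104 ≡ 1 mod 103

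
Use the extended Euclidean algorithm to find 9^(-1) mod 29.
Extended GCD: 9(13) + 29(-4) = 1. So 9^(-1) ≡ 13 mod 29. Verify: 9 × 13 = 117 ≡ 1 mod 29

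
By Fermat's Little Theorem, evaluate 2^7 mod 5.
By Fermat: 2^{4} ≡ 1 mod 5. So 2^{7} = 2^{4} · 2^{3} ≡ 2^{3} ≡ 3 mod 5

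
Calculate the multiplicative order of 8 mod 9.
Powers of 8 mod 9: 8^1≡8, 8^2≡1. Order = 2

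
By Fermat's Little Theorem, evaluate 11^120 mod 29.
By Fermat: 11^{28} ≡ 1 mod 29. 120 = 4×28 + 8. So 11^{120} ≡ 11^{8} ≡ 16 mod 29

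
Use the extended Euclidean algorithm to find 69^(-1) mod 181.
Extended GCD: 69(21) + 181(-8) = 1. So 69^(-1) ≡ 21 mod 181. Verify: 69 × 21 = 1449 ≡ 1 mod 181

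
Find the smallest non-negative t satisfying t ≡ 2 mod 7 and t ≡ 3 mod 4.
M = 7 × 4 = 28. M₁ = 4, y₁ ≡ 2 mod 7. M₂ = 7, y₂ ≡ 3 mod 4. t = 2×4×2 + 3×7×3 ≡ 23 mod 28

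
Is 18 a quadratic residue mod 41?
By Euler's criterion: 18^{20} ≡ 1 (mod 41). Since this equals 1, 18 is a QR.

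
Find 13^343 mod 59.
Using Fermat: 13^{58} ≡ 1 mod 59. 343 ≡ 53 mod 58. So 13^{343} ≡ 13^{53} ≡ 10 mod 59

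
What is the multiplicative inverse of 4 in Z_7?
Since 7 is prime, by Fermat 4^(-1) ≡ 4^{5} ≡ 2 (mod 7). Verify: 4 × 2 = 8 ≡ 1 (mod 7)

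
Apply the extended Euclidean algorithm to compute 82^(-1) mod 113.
Extended GCD: 82(51) + 113(-37) = 1. So 82^(-1) ≡ 51 mod 113. Verify: 82 × 51 = 4182 ≡ 1 mod 113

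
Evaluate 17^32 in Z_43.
By repeated squaring (mod 43): 17^{1}≡17, 17^{2}≡31, 17^{4}≡15, 17^{8}≡10, 17^{16}≡14, 17^{32}≡24. So 17^{32} ≡ 24 (mod 43)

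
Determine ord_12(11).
Powers of 11 mod 12: 11^1≡11, 11^2≡1. So the order of 11 is 2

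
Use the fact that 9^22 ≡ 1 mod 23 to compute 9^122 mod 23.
By Fermat: 9^{22} ≡ 1 mod 23. 122 = 5×22 + 12. So 9^{122} ≡ 9^{12} ≡ 9 mod 23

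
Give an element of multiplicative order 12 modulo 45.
2 has order 12 mod 45 since 2^{12} ≡ 1 (mod 45) and no smaller power works.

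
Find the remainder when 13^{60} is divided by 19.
By Fermat: 13^{18} ≡ 1 mod 19. 60 = 3×18 + 6. So 13^{60} ≡ 13^{6} ≡ 11 mod 19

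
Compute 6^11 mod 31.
By repeated squaring (mod 31): 6^{1}≡6, 6^{2}≡5, 6^{4}≡25, 6^{8}≡5. Then 6^{11} = 6^{8+2+1} ≡ 5 × 5 × 6 ≡ 26 (mod 31)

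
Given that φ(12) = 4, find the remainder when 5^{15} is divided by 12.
By Euler: 5^{4} ≡ 1 mod 12 since gcd(5, 12) = 1. 15 = 3×4 + 3. So 5^{15} ≡ 5^{3} ≡ 5 mod 12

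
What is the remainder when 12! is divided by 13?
By Wilson's theorem, (12)! ≡ -1 ≡ 12 (mod 13)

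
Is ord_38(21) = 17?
Powers of 21 mod 38: 21^1≡21, 21^2≡23, 21^3≡27, 21^4≡35, 21^5≡13, 21^6≡7, 21^7≡33, 21^8≡9, 21^9≡37, 21^10≡17, 21^11≡15, 21^12≡11, 21^13≡3, 21^14≡25, 21^15≡31, 21^16≡5, 21^17≡29, 21^18≡1. 21^17≡29≢1, so ord ≠ 17. No, the actual order is 18.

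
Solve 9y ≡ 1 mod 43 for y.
Since 43 is prime, by Fermat 9^(-1) ≡ 9^{41} ≡ 24 mod 43. Verify: 9 × 24 = 216 ≡ 1 mod 43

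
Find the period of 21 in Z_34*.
Powers of 21 mod 34: 21^1≡21, 21^2≡33, 21^3≡13, 21^4≡1. Order = 4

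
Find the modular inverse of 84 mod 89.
Since 89 is prime, by Fermat 84^(-1) ≡ 84^{87} ≡ 71 mod 89. Verify: 84 × 71 = 5964 ≡ 1 mod 89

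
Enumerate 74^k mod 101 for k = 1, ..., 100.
74^1, 74^2, ..., 74^{100} mod 101: [74, 22, 12, 80, 62, 43, 51, 37, 11, 6, 40, 31, 72, 76, 69, 56, 3, 20, 66, 36, 38, 85, 28, 52, 10, 33, 18, 19, 93, 14, 26, 5, 67, 9, 60, 97, 7, 13, 53, 84, 55, 30, 99, 54, 57, 77, 42, 78, 15, 100, 27, 79, 89, 21, 39, 58, 50, 64, 90, 95, 61, 70, 29, 25, 32, 45, 98, 81, 35, 65, 63, 16, 73, 49, 91, 68, 83, 82, 8, 87, 75, 96, 34, 92, 41, 4, 94, 88, 48, 17, 46, 71, 2, 47, 44, 24, 59, 23, 86, 1]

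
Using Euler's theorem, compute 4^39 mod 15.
By Euler: 4^{8} ≡ 1 (mod 15) since gcd(4, 15) = 1. 39 = 4×8 + 7. So 4^{39} ≡ 4^{7} ≡ 4 (mod 15)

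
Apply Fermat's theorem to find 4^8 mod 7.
By Fermat: 4^{6} ≡ 1 mod 7. So 4^{8} = 4^{6} · 4^{2} ≡ 4^{2} ≡ 2 mod 7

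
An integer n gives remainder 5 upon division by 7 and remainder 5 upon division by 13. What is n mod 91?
M = 7 × 13 = 91. M₁ = 13, y₁ ≡ 6 mod 7. M₂ = 7, y₂ ≡ 2 mod 13. n = 5×13×6 + 5×7×2 ≡ 5 mod 91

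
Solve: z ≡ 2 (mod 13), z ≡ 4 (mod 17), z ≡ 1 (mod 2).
M = 13 × 17 × 2 = 442. M₁ = 34, y₁ ≡ 5 (mod 13). M₂ = 26, y₂ ≡ 2 (mod 17). M₃ = 221, y₃ ≡ 1 (mod 2). z = 2×34×5 + 4×26×2 + 1×221×1 ≡ 327 (mod 442)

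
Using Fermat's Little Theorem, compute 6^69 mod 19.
By Fermat: 6^{18} ≡ 1 (mod 19). 69 = 3×18 + 15. So 6^{69} ≡ 6^{15} ≡ 11 (mod 19)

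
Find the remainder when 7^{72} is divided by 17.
By Fermat: 7^{16} ≡ 1 (mod 17). 72 = 4×16 + 8. So 7^{72} ≡ 7^{8} ≡ 16 (mod 17)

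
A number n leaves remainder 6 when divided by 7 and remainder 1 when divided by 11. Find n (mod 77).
M = 7 × 11 = 77. M₁ = 11, y₁ ≡ 2 (mod 7). M₂ = 7, y₂ ≡ 8 (mod 11). n = 6×11×2 + 1×7×8 ≡ 34 (mod 77)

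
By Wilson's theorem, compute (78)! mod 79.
By Wilson's theorem, (78)! ≡ -1 ≡ 78 mod 79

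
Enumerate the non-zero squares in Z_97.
Quadratic residues modulo 97: {1, 2, 3, 4, 6, 8, 9, 11, 12, 16, 18, 22, 24, 25, 27, 31, 32, 33, 35, 36, 43, 44, 47, 48, 49, 50, 53, 54, 61, 62, 64, 65, 66, 70, 72, 73, 75, 79, 81, 85, 86, 88, 89, 91, 93, 94, 95, 96}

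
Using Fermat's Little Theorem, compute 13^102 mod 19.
By Fermat: 13^{18} ≡ 1 mod 19. 102 = 5×18 + 12. So 13^{102} ≡ 13^{12} ≡ 7 mod 19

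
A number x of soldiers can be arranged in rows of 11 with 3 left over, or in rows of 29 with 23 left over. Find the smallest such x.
M = 11 × 29 = 319. M₁ = 29, y₁ ≡ 8 (mod 11). M₂ = 11, y₂ ≡ 8 (mod 29). x = 3×29×8 + 23×11×8 ≡ 168 (mod 319)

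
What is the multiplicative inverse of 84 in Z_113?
Since 113 is prime, by Fermat 84^(-1) ≡ 84^{111} ≡ 74 (mod 113). Verify: 84 × 74 = 6216 ≡ 1 (mod 113)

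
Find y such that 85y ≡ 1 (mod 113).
Since 113 is prime, by Fermat 85^(-1) ≡ 85^{111} ≡ 4 (mod 113). Verify: 85 × 4 = 340 ≡ 1 (mod 113)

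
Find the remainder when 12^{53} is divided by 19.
By Fermat: 12^{18} ≡ 1 (mod 19). 53 = 2×18 + 17. So 12^{53} ≡ 12^{17} ≡ 8 (mod 19)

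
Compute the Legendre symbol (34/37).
(34/37) = 34^{18} mod 37 = 1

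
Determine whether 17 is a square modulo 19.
By Euler's criterion: 17^{9} ≡ 1 (mod 19). Since this equals 1, 17 is a QR.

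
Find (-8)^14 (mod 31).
By repeated squaring (mod 31): (-8)^{1}≡23, (-8)^{2}≡2, (-8)^{4}≡4, (-8)^{8}≡16. Then (-8)^{14} = (-8)^{8+4+2} ≡ 16 × 4 × 2 ≡ 4 (mod 31)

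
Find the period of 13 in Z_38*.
Powers of 13 mod 38: 13^1≡13, 13^2≡17, 13^3≡31, 13^4≡23, 13^5≡33, 13^6≡11, 13^7≡29, 13^8≡35, 13^9≡37, 13^10≡25, 13^11≡21, 13^12≡7, 13^13≡15, 13^14≡5, 13^15≡27, 13^16≡9, 13^17≡3, 13^18≡1. So the order of 13 is 18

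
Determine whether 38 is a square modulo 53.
By Euler's criterion: 38^{26} ≡ 1 mod 53. Since this equals 1, 38 is a QR.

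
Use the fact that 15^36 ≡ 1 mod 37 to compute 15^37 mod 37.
By Fermat: 15^{36} ≡ 1 mod 37. So 15^{37} = 15^{36} · 15^{1} ≡ 15^{1} ≡ 15 mod 37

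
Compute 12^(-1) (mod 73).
Since 73 is prime, by Fermat 12^(-1) ≡ 12^{71} ≡ 67 (mod 73). Verify: 12 × 67 = 804 ≡ 1 (mod 73)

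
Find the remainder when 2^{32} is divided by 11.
By Fermat: 2^{10} ≡ 1 mod 11. 32 = 3×10 + 2. So 2^{32} ≡ 2^{2} ≡ 4 mod 11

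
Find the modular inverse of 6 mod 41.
Since 41 is prime, by Fermat 6^(-1) ≡ 6^{39} ≡ 7 (mod 41). Verify: 6 × 7 = 42 ≡ 1 (mod 41)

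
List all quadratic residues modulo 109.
Quadratic residues modulo 109: {1, 3, 4, 5, 7, 9, 12, 15, 16, 20, 21, 22, 25, 26, 27, 28, 29, 31, 34, 35, 36, 38, 43, 45, 46, 48, 49, 60, 61, 63, 64, 66, 71, 73, 74, 75, 78, 80, 81, 82, 83, 84, 87, 88, 89, 93, 94, 97, 100, 102, 104, 105, 106, 108}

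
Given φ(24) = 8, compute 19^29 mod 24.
By Euler: 19^{8} ≡ 1 mod 24 since gcd(19, 24) = 1. 29 = 3×8 + 5. So 19^{29} ≡ 19^{5} ≡ 19 mod 24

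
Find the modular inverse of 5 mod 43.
Since 43 is prime, by Fermat 5^(-1) ≡ 5^{41} ≡ 26 mod 43. Verify: 5 × 26 = 130 ≡ 1 mod 43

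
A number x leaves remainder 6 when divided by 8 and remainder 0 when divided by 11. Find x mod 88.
M = 8 × 11 = 88. M₁ = 11, y₁ ≡ 3 mod 8. M₂ = 8, y₂ ≡ 7 mod 11. x = 6×11×3 + 0×8×7 ≡ 22 mod 88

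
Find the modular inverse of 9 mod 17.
Since 17 is prime, by Fermat 9^(-1) ≡ 9^{15} ≡ 2 (mod 17). Verify: 9 × 2 = 18 ≡ 1 (mod 17)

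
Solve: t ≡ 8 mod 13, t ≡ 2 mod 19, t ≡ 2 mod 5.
M = 13 × 19 × 5 = 1235. M₁ = 95, y₁ ≡ 10 mod 13. M₂ = 65, y₂ ≡ 12 mod 19. M₃ = 247, y₃ ≡ 3 mod 5. t = 8×95×10 + 2×65×12 + 2×247×3 ≡ 762 mod 1235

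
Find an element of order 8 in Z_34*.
9 has order 8 mod 34 since 9^{8} ≡ 1 (mod 34) and no smaller power works.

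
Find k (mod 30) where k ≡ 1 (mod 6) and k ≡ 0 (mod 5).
M = 6 × 5 = 30. M₁ = 5, y₁ ≡ 5 (mod 6). M₂ = 6, y₂ ≡ 1 (mod 5). k = 1×5×5 + 0×6×1 ≡ 25 (mod 30)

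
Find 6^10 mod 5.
Using Fermat: 6^{4} ≡ 1 mod 5. 10 ≡ 2 mod 4. So 6^{10} ≡ 6^{2} ≡ 1 mod 5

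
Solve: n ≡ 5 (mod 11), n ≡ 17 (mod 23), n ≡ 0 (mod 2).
M = 11 × 23 × 2 = 506. M₁ = 46, y₁ ≡ 6 (mod 11). M₂ = 22, y₂ ≡ 22 (mod 23). M₃ = 253, y₃ ≡ 1 (mod 2). n = 5×46×6 + 17×22×22 + 0×253×1 ≡ 500 (mod 506)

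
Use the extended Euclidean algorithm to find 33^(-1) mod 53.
Extended GCD: 33(-8) + 53(5) = 1. So 33^(-1) ≡ -8 ≡ 45 mod 53. Verify: 33 × 45 = 1485 ≡ 1 mod 53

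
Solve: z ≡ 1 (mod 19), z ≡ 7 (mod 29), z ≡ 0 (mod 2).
M = 19 × 29 × 2 = 1102. M₁ = 58, y₁ ≡ 1 (mod 19). M₂ = 38, y₂ ≡ 13 (mod 29). M₃ = 551, y₃ ≡ 1 (mod 2). z = 1×58×1 + 7×38×13 + 0×551×1 ≡ 210 (mod 1102)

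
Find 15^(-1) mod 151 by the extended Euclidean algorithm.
Extended GCD: 15(-10) + 151(1) = 1. So 15^(-1) ≡ -10 ≡ 141 mod 151. Verify: 15 × 141 = 2115 ≡ 1 mod 151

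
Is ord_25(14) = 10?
Powers of 14 mod 25: 14^1≡14, 14^2≡21, 14^3≡19, 14^4≡16, 14^5≡24, 14^6≡11, 14^7≡4, 14^8≡6, 14^9≡9, 14^10≡1. First k with 14^k≡1 is k=10. Yes, ord_25(14) = 10.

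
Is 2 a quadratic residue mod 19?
By Euler's criterion: 2^{9} ≡ 18 mod 19. Since this equals -1 (≡ 18), 2 is not a QR.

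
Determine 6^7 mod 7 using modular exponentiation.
Using Fermat: 6^{6} ≡ 1 mod 7. 7 ≡ 1 mod 6. So 6^{7} ≡ 6^{1} ≡ 6 mod 7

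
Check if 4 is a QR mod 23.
By Euler's criterion: 4^{11} ≡ 1 mod 23. Since this equals 1, 4 is a QR.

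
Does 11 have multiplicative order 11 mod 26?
Powers of 11 mod 26: 11^1≡11, 11^2≡17, 11^3≡5, 11^4≡3, 11^5≡7, 11^6≡25, 11^7≡15, 11^8≡9, 11^9≡21, 11^10≡23, 11^11≡19, 11^12≡1. 11^11≡19≢1, so ord ≠ 11. No, the actual order is 12.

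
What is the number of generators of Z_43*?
There are φ(43-1) = φ(42) = 12 primitive roots modulo 43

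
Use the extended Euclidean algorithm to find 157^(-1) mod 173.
Extended GCD: 157(54) + 173(-49) = 1. So 157^(-1) ≡ 54 (mod 173). Verify: 157 × 54 = 8478 ≡ 1 (mod 173)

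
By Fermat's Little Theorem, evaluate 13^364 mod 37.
By Fermat: 13^{36} ≡ 1 (mod 37). 364 ≡ 4 (mod 36). So 13^{364} ≡ 13^{4} ≡ 34 (mod 37)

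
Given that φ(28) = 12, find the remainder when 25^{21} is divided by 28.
By Euler: 25^{12} ≡ 1 mod 28 since gcd(25, 28) = 1. 21 = 1×12 + 9. So 25^{21} ≡ 25^{9} ≡ 1 mod 28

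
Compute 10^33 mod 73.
By repeated squaring (mod 73): 10^{1}≡10, 10^{2}≡27, 10^{4}≡72, 10^{8}≡1, 10^{16}≡1, 10^{32}≡1. Then 10^{33} = 10^{32+1} ≡ 1 × 10 ≡ 10 (mod 73)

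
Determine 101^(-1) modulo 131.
Since 131 is prime, by Fermat 101^(-1) ≡ 101^{129} ≡ 48 mod 131. Verify: 101 × 48 = 4848 ≡ 1 mod 131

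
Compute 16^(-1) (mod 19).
Since 19 is prime, by Fermat 16^(-1) ≡ 16^{17} ≡ 6 (mod 19). Verify: 16 × 6 = 96 ≡ 1 (mod 19)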